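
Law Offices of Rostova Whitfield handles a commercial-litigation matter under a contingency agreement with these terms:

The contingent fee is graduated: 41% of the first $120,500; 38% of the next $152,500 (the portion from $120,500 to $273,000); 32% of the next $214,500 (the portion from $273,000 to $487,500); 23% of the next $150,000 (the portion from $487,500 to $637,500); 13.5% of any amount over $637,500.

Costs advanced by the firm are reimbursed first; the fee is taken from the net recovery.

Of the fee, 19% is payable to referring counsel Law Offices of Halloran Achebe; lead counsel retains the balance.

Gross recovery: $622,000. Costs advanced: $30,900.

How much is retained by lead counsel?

Fee base (net of costs): $622,000 − $30,900 = $591,100
First $120,500 at 41% = $49,405.00
Next $152,500 at 38% = $57,950.00
Next $214,500 at 32% = $68,640.00
Remaining $103,600 at 23% = $23,828.00
Fee: $49,405.00 + $57,950.00 + $68,640.00 + $23,828.00 = $199,823.00
Referral share: 19% of $199,823.00 = $37,966.37; lead counsel retains $199,823.00 − $37,966.37 = $161,856.63.

$161,856.63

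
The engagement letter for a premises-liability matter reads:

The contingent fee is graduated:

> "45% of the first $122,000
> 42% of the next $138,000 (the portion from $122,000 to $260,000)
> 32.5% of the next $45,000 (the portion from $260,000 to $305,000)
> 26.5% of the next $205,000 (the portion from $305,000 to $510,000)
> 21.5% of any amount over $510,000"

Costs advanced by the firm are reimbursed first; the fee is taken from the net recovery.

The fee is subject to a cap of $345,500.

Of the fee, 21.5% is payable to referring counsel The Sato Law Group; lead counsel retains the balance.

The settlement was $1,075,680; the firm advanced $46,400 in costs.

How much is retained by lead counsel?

$230,362.33

Fee base (net of costs): $1,075,680 − $46,400 = $1,029,280
First $122,000 at 45% = $54,900.00
Next $138,000 at 42% = $57,960.00
Next $45,000 at 32.5% = $14,625.00
Next $205,000 at 26.5% = $54,325.00
Remaining $519,280 at 21.5% = $111,645.20
Fee: $54,900.00 + $57,960.00 + $14,625.00 + $54,325.00 + $111,645.20 = $293,455.20
$293,455.20 is under the $345,500 cap.
Referral share: 21.5% of $293,455.20 = $63,092.87; lead counsel retains $293,455.20 − $63,092.87 = $230,362.33.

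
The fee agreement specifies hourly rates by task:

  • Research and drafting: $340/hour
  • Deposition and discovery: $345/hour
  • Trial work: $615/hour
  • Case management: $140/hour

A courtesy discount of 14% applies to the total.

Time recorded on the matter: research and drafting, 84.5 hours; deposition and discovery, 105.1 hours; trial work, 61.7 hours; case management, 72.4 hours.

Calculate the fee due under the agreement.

Research and drafting: 84.5 × $340 = $28,730.00
Deposition and discovery: 105.1 × $345 = $36,259.50
Trial work: 61.7 × $615 = $37,945.50
Case management: 72.4 × $140 = $10,136.00
Subtotal: $113,071.00
Less 14% discount: −$15,829.94
Total: $113,071.00 − $15,829.94 = $97,241.06

$97,241.06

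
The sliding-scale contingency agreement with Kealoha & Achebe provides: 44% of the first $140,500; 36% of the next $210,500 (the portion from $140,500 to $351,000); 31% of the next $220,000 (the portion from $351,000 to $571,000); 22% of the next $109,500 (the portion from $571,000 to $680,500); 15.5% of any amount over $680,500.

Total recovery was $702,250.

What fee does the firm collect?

First $140,500 at 44% = $61,820.00
Next $210,500 at 36% = $75,780.00
Next $220,000 at 31% = $68,200.00
Next $109,500 at 22% = $24,090.00
Remaining $21,750 at 15.5% = $3,371.25
Fee: $61,820.00 + $75,780.00 + $68,200.00 + $24,090.00 + $3,371.25 = $233,261.25

$233,261.25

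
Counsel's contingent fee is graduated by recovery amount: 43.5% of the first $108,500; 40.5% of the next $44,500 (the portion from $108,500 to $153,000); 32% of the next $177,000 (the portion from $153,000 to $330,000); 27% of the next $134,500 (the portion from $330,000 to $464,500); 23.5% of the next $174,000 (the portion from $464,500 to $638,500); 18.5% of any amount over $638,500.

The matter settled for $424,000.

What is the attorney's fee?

$147,240.00

First $108,500 at 43.5% = $47,197.50
Next $44,500 at 40.5% = $18,022.50
Next $177,000 at 32% = $56,640.00
Remaining $94,000 at 27% = $25,380.00
Fee: $47,197.50 + $18,022.50 + $56,640.00 + $25,380.00 = $147,240.00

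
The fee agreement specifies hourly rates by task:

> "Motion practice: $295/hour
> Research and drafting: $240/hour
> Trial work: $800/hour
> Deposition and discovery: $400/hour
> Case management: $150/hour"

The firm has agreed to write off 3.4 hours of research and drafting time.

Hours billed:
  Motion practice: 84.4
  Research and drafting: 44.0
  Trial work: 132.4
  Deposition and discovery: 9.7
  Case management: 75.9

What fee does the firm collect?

Motion practice: 84.4 × $295 = $24,898.00
Research and drafting: 44.0 × $240 = $10,560.00
Trial work: 132.4 × $800 = $105,920.00
Deposition and discovery: 9.7 × $400 = $3,880.00
Case management: 75.9 × $150 = $11,385.00
Subtotal: $156,643.00
Write-off: 3.4 × $240 = $816.00
Total: $156,643.00 − $816.00 = $155,827.00

$155,827.00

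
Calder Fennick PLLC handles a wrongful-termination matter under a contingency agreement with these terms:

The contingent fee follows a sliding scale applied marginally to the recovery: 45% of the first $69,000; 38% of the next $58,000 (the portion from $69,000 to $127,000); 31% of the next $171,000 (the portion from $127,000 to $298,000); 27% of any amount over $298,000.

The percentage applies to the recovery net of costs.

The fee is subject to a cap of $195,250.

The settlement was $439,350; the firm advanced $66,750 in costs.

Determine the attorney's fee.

Fee base (net of costs): $439,350 − $66,750 = $372,600
First $69,000 at 45% = $31,050.00
Next $58,000 at 38% = $22,040.00
Next $171,000 at 31% = $53,010.00
Remaining $74,600 at 27% = $20,142.00
Fee: $31,050.00 + $22,040.00 + $53,010.00 + $20,142.00 = $126,242.00
$126,242.00 is under the $195,250 cap.

$126,242.00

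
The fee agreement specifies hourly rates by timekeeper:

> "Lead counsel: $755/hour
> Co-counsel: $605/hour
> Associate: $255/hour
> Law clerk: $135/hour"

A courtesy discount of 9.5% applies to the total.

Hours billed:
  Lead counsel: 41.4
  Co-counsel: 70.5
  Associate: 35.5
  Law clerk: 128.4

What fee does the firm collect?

Lead counsel: 41.4 × $755 = $31,257.00
Co-counsel: 70.5 × $605 = $42,652.50
Associate: 35.5 × $255 = $9,052.50
Law clerk: 128.4 × $135 = $17,334.00
Subtotal: $100,296.00
Less 9.5% discount: −$9,528.12
Total: $100,296.00 − $9,528.12 = $90,767.88

$90,767.88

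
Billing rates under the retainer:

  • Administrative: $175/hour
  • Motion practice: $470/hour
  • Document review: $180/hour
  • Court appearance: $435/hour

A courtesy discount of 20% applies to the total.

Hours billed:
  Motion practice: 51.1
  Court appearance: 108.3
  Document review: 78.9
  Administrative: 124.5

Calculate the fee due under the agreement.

$85,693.60

Administrative: 124.5 × $175 = $21,787.50
Motion practice: 51.1 × $470 = $24,017.00
Document review: 78.9 × $180 = $14,202.00
Court appearance: 108.3 × $435 = $47,110.50
Subtotal: $107,117.00
Less 20% discount: −$21,423.40
Total: $107,117.00 − $21,423.40 = $85,693.60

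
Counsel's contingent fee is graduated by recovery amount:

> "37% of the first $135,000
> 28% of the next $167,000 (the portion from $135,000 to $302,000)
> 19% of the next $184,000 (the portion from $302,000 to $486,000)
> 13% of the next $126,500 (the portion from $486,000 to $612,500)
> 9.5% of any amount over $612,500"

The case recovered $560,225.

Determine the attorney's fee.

First $135,000 at 37% = $49,950.00
Next $167,000 at 28% = $46,760.00
Next $184,000 at 19% = $34,960.00
Remaining $74,225 at 13% = $9,649.25
Fee: $49,950.00 + $46,760.00 + $34,960.00 + $9,649.25 = $141,319.25

$141,319.25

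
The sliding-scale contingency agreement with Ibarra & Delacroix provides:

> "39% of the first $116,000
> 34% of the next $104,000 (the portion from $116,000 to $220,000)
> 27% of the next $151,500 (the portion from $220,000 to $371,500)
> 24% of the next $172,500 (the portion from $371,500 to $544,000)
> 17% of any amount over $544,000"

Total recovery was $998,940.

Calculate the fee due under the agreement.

First $116,000 at 39% = $45,240.00
Next $104,000 at 34% = $35,360.00
Next $151,500 at 27% = $40,905.00
Next $172,500 at 24% = $41,400.00
Remaining $454,940 at 17% = $77,339.80
Fee: $45,240.00 + $35,360.00 + $40,905.00 + $41,400.00 + $77,339.80 = $240,244.80

$240,244.80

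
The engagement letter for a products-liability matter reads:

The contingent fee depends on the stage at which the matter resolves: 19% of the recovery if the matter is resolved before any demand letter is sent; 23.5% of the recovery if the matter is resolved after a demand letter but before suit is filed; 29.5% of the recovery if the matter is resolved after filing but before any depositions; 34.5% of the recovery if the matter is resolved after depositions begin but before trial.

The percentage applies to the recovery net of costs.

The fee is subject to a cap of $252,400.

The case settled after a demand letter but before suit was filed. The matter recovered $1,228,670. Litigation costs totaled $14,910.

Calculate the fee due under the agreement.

Fee base (net of costs): $1,228,670 − $14,910 = $1,213,760
The matter settled after a demand letter but before suit was filed, so the 23.5% rate applies.
$1,213,760 × 23.5% = $285,233.60
$285,233.60 exceeds the $252,400 cap, so the fee is capped at $252,400.00.

$252,400.00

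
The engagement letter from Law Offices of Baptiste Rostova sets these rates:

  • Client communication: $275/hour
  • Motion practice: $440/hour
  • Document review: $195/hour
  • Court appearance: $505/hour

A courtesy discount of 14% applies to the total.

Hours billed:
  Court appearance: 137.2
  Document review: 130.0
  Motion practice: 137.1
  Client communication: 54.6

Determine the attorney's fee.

$146,178.50

Client communication: 54.6 × $275 = $15,015.00
Motion practice: 137.1 × $440 = $60,324.00
Document review: 130.0 × $195 = $25,350.00
Court appearance: 137.2 × $505 = $69,286.00
Subtotal: $169,975.00
Less 14% discount: −$23,796.50
Total: $169,975.00 − $23,796.50 = $146,178.50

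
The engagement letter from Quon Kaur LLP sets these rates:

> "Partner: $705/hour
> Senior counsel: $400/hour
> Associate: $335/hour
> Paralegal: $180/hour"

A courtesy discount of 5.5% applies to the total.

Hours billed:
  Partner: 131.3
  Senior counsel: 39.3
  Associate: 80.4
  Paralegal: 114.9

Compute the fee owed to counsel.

$147,327.86

Partner: 131.3 × $705 = $92,566.50
Senior counsel: 39.3 × $400 = $15,720.00
Associate: 80.4 × $335 = $26,934.00
Paralegal: 114.9 × $180 = $20,682.00
Subtotal: $155,902.50
Less 5.5% discount: −$8,574.64
Total: $155,902.50 − $8,574.64 = $147,327.86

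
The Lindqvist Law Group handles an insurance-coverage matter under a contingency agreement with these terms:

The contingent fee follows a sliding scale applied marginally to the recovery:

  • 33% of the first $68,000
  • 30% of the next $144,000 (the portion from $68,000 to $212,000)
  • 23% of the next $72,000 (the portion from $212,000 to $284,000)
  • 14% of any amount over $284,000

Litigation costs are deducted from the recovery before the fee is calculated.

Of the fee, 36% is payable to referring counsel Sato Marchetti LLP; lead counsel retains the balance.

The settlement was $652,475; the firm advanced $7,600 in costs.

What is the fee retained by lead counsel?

$84,942.40

Fee base (net of costs): $652,475 − $7,600 = $644,875
First $68,000 at 33% = $22,440.00
Next $144,000 at 30% = $43,200.00
Next $72,000 at 23% = $16,560.00
Remaining $360,875 at 14% = $50,522.50
Fee: $22,440.00 + $43,200.00 + $16,560.00 + $50,522.50 = $132,722.50
Referral share: 36% of $132,722.50 = $47,780.10; lead counsel retains $132,722.50 − $47,780.10 = $84,942.40.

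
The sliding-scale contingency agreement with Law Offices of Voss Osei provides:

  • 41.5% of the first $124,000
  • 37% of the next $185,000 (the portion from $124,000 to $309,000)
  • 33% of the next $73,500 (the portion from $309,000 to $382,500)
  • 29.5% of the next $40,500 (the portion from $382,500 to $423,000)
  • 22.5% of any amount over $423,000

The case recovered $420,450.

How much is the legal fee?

First $124,000 at 41.5% = $51,460.00
Next $185,000 at 37% = $68,450.00
Next $73,500 at 33% = $24,255.00
Remaining $37,950 at 29.5% = $11,195.25
Fee: $51,460.00 + $68,450.00 + $24,255.00 + $11,195.25 = $155,360.25

$155,360.25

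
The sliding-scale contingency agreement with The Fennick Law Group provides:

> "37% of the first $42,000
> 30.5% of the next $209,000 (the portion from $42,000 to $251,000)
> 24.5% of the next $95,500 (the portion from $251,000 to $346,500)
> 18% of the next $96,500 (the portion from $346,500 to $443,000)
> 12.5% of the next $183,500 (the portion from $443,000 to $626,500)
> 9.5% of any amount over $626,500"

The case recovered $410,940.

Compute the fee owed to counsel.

First $42,000 at 37% = $15,540.00
Next $209,000 at 30.5% = $63,745.00
Next $95,500 at 24.5% = $23,397.50
Remaining $64,440 at 18% = $11,599.20
Fee: $15,540.00 + $63,745.00 + $23,397.50 + $11,599.20 = $114,281.70

$114,281.70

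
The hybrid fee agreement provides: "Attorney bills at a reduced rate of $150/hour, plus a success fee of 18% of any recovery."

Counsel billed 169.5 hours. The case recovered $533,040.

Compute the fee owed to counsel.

Hourly: 169.5 × $150 = $25,425.00
Success fee: 18% of $533,040 = $95,947.20
Total: $25,425.00 + $95,947.20 = $121,372.20

$121,372.20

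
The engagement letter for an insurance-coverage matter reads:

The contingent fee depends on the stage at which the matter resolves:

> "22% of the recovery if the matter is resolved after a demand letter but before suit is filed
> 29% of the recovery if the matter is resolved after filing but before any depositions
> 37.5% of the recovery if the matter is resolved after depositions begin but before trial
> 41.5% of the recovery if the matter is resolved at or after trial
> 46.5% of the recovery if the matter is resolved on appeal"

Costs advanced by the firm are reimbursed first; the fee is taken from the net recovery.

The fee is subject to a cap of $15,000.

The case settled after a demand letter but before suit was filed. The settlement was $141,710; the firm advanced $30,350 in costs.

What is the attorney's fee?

Fee base (net of costs): $141,710 − $30,350 = $111,360
The matter settled after a demand letter but before suit was filed, so the 22% rate applies.
$111,360 × 22% = $24,499.20
$24,499.20 exceeds the $15,000 cap, so the fee is capped at $15,000.00.

$15,000.00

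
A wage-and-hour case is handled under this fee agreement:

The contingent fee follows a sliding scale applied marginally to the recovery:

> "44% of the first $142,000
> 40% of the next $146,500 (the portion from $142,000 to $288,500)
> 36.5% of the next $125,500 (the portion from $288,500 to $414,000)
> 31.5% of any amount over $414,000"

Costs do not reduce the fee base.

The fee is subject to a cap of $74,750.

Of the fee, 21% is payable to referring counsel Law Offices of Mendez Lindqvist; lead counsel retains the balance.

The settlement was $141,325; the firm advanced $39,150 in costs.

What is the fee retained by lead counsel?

Fee base is the gross recovery, $141,325; costs are reimbursed separately.
First $141,325 at 44% = $62,183.00
$62,183.00 is under the $74,750 cap.
Referral share: 21% of $62,183.00 = $13,058.43; lead counsel retains $62,183.00 − $13,058.43 = $49,124.57.

$49,124.57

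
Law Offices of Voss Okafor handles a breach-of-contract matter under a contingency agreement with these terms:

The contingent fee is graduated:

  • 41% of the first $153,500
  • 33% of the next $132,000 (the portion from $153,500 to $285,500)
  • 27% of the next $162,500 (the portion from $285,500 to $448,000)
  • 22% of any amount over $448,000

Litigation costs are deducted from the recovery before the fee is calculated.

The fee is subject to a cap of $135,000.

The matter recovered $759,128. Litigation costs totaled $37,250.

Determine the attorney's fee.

$135,000.00

Fee base (net of costs): $759,128 − $37,250 = $721,878
First $153,500 at 41% = $62,935.00
Next $132,000 at 33% = $43,560.00
Next $162,500 at 27% = $43,875.00
Remaining $273,878 at 22% = $60,253.16
Fee: $62,935.00 + $43,560.00 + $43,875.00 + $60,253.16 = $210,623.16
$210,623.16 exceeds the $135,000 cap, so the fee is capped at $135,000.00.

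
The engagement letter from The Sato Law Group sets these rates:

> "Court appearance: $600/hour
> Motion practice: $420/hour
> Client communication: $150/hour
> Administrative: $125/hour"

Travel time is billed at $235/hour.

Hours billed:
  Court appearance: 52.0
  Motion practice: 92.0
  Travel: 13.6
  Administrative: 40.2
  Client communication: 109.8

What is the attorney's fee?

$94,531.00

Court appearance: 52.0 × $600 = $31,200.00
Motion practice: 92.0 × $420 = $38,640.00
Client communication: 109.8 × $150 = $16,470.00
Administrative: 40.2 × $125 = $5,025.00
Subtotal: $31,200.00 + $38,640.00 + $16,470.00 + $5,025.00 = $91,335.00
Travel: 13.6 × $235 = $3,196.00
Total: $91,335.00 + $3,196.00 = $94,531.00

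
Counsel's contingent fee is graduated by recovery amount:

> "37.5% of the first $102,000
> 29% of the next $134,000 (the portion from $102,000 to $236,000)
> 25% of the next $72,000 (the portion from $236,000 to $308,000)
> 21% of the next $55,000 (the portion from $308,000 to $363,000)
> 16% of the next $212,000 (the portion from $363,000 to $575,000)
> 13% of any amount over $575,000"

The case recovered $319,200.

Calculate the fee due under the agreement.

$97,462.00

First $102,000 at 37.5% = $38,250.00
Next $134,000 at 29% = $38,860.00
Next $72,000 at 25% = $18,000.00
Remaining $11,200 at 21% = $2,352.00
Fee: $38,250.00 + $38,860.00 + $18,000.00 + $2,352.00 = $97,462.00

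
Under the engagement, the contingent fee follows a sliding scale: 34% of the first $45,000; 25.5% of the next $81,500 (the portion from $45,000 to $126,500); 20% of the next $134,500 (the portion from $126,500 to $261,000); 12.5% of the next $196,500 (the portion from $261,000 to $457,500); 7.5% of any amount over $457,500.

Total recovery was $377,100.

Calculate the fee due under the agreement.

First $45,000 at 34% = $15,300.00
Next $81,500 at 25.5% = $20,782.50
Next $134,500 at 20% = $26,900.00
Remaining $116,100 at 12.5% = $14,512.50
Fee: $15,300.00 + $20,782.50 + $26,900.00 + $14,512.50 = $77,495.00

$77,495.00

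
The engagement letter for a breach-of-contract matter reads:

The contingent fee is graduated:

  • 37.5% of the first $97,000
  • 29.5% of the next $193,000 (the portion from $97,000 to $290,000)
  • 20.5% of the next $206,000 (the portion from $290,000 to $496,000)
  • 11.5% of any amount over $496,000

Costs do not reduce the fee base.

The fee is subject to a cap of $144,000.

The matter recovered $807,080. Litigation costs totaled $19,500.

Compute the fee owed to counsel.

Fee base is the gross recovery, $807,080; costs are reimbursed separately.
First $97,000 at 37.5% = $36,375.00
Next $193,000 at 29.5% = $56,935.00
Next $206,000 at 20.5% = $42,230.00
Remaining $311,080 at 11.5% = $35,774.20
Fee: $36,375.00 + $56,935.00 + $42,230.00 + $35,774.20 = $171,314.20
$171,314.20 exceeds the $144,000 cap, so the fee is capped at $144,000.00.

$144,000.00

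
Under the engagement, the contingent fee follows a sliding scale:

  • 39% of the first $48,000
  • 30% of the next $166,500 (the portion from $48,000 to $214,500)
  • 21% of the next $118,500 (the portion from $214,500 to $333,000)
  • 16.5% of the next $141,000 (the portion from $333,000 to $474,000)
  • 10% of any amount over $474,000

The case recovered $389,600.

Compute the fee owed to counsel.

First $48,000 at 39% = $18,720.00
Next $166,500 at 30% = $49,950.00
Next $118,500 at 21% = $24,885.00
Remaining $56,600 at 16.5% = $9,339.00
Fee: $18,720.00 + $49,950.00 + $24,885.00 + $9,339.00 = $102,894.00

$102,894.00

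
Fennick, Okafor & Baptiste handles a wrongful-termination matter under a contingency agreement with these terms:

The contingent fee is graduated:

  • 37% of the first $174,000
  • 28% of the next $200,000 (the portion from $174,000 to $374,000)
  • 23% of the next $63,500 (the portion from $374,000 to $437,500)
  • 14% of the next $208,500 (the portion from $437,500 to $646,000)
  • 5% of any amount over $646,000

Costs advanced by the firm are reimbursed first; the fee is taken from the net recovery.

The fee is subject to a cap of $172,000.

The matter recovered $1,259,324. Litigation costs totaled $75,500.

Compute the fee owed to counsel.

Fee base (net of costs): $1,259,324 − $75,500 = $1,183,824
First $174,000 at 37% = $64,380.00
Next $200,000 at 28% = $56,000.00
Next $63,500 at 23% = $14,605.00
Next $208,500 at 14% = $29,190.00
Remaining $537,824 at 5% = $26,891.20
Fee: $64,380.00 + $56,000.00 + $14,605.00 + $29,190.00 + $26,891.20 = $191,066.20
$191,066.20 exceeds the $172,000 cap, so the fee is capped at $172,000.00.

$172,000.00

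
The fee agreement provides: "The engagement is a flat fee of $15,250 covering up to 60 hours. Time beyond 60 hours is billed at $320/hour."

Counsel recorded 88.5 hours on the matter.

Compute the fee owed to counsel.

$24,370.00

Flat fee: $15,250.00
Excess hours: 88.5 − 60 = 28.5
Overrun: 28.5 × $320 = $9,120.00
Total: $15,250.00 + $9,120.00 = $24,370.00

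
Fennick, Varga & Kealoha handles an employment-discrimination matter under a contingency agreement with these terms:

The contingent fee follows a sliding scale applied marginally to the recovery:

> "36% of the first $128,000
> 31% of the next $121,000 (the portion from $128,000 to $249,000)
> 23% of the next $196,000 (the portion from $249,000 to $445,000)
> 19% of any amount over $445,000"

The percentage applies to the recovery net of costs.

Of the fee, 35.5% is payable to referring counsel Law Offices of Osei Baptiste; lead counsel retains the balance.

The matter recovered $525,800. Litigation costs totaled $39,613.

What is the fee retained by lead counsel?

$88,039.62

Fee base (net of costs): $525,800 − $39,613 = $486,187
First $128,000 at 36% = $46,080.00
Next $121,000 at 31% = $37,510.00
Next $196,000 at 23% = $45,080.00
Remaining $41,187 at 19% = $7,825.53
Fee: $46,080.00 + $37,510.00 + $45,080.00 + $7,825.53 = $136,495.53
Referral share: 35.5% of $136,495.53 = $48,455.91; lead counsel retains $136,495.53 − $48,455.91 = $88,039.62.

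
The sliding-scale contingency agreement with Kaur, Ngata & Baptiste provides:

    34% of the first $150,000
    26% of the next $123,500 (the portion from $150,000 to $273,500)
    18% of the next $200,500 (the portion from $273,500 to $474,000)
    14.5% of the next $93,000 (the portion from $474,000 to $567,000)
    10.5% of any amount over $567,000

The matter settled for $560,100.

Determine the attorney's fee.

First $150,000 at 34% = $51,000.00
Next $123,500 at 26% = $32,110.00
Next $200,500 at 18% = $36,090.00
Remaining $86,100 at 14.5% = $12,484.50
Fee: $51,000.00 + $32,110.00 + $36,090.00 + $12,484.50 = $131,684.50

$131,684.50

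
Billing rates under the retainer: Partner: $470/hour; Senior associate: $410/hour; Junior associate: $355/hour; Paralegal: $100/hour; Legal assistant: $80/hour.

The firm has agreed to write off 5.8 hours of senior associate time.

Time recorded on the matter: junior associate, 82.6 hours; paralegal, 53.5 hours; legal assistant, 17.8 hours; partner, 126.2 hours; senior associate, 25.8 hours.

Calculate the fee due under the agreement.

Partner: 126.2 × $470 = $59,314.00
Senior associate: 25.8 × $410 = $10,578.00
Junior associate: 82.6 × $355 = $29,323.00
Paralegal: 53.5 × $100 = $5,350.00
Legal assistant: 17.8 × $80 = $1,424.00
Subtotal: $105,989.00
Write-off: 5.8 × $410 = $2,378.00
Total: $105,989.00 − $2,378.00 = $103,611.00

$103,611.00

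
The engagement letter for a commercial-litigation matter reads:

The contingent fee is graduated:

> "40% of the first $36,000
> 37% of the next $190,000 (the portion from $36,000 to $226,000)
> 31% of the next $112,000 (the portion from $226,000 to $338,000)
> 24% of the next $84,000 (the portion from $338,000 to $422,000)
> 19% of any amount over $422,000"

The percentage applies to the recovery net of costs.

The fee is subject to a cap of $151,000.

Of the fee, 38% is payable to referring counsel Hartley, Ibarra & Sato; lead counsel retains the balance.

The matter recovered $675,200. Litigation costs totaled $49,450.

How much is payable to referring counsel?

Fee base (net of costs): $675,200 − $49,450 = $625,750
First $36,000 at 40% = $14,400.00
Next $190,000 at 37% = $70,300.00
Next $112,000 at 31% = $34,720.00
Next $84,000 at 24% = $20,160.00
Remaining $203,750 at 19% = $38,712.50
Fee: $14,400.00 + $70,300.00 + $34,720.00 + $20,160.00 + $38,712.50 = $178,292.50
$178,292.50 exceeds the $151,000 cap, so the fee is capped at $151,000.00.
Referral share: 38% of $151,000.00 = $57,380.00; lead counsel retains $151,000.00 − $57,380.00 = $93,620.00.

$57,380.00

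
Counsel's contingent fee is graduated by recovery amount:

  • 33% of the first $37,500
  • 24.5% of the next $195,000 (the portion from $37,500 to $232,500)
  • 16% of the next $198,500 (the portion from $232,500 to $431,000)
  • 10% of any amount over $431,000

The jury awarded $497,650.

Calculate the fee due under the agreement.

$98,575.00

First $37,500 at 33% = $12,375.00
Next $195,000 at 24.5% = $47,775.00
Next $198,500 at 16% = $31,760.00
Remaining $66,650 at 10% = $6,665.00
Fee: $12,375.00 + $47,775.00 + $31,760.00 + $6,665.00 = $98,575.00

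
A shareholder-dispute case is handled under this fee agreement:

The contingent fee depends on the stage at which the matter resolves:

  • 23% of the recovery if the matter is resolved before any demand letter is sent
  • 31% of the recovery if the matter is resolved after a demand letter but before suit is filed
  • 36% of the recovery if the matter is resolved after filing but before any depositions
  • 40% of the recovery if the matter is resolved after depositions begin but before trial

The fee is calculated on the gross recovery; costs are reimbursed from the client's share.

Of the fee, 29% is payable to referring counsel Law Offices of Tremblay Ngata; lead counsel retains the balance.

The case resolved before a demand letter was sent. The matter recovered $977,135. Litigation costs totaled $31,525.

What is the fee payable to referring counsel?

Fee base is the gross recovery, $977,135; costs are reimbursed separately.
The matter resolved before a demand letter was sent, so the 23% rate applies.
$977,135 × 23% = $224,741.05
Referral share: 29% of $224,741.05 = $65,174.90; lead counsel retains $224,741.05 − $65,174.90 = $159,566.15.

$65,174.90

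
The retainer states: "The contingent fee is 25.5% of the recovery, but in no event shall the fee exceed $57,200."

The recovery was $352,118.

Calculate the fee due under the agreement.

25.5% of $352,118 = $89,790.09
That exceeds the $57,200 cap, so the fee is capped at $57,200.

$57,200.00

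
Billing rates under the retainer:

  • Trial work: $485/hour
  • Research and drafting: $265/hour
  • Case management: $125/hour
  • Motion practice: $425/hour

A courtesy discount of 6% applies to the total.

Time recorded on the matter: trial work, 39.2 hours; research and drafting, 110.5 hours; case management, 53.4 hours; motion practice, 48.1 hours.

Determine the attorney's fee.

Trial work: 39.2 × $485 = $19,012.00
Research and drafting: 110.5 × $265 = $29,282.50
Case management: 53.4 × $125 = $6,675.00
Motion practice: 48.1 × $425 = $20,442.50
Subtotal: $75,412.00
Less 6% discount: −$4,524.72
Total: $75,412.00 − $4,524.72 = $70,887.28

$70,887.28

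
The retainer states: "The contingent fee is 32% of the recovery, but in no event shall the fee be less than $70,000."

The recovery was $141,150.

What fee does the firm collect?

$70,000.00

32% of $141,150 = $45,168.00
That is below the $70,000 minimum, so the minimum applies.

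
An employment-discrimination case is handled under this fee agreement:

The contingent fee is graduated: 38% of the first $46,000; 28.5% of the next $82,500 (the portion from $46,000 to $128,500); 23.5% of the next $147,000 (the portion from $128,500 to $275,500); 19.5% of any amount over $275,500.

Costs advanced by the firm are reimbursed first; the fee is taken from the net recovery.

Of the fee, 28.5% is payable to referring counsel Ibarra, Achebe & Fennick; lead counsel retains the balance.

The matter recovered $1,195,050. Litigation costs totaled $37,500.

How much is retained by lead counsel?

$176,989.13

Fee base (net of costs): $1,195,050 − $37,500 = $1,157,550
First $46,000 at 38% = $17,480.00
Next $82,500 at 28.5% = $23,512.50
Next $147,000 at 23.5% = $34,545.00
Remaining $882,050 at 19.5% = $171,999.75
Fee: $17,480.00 + $23,512.50 + $34,545.00 + $171,999.75 = $247,537.25
Referral share: 28.5% of $247,537.25 = $70,548.12; lead counsel retains $247,537.25 − $70,548.12 = $176,989.13.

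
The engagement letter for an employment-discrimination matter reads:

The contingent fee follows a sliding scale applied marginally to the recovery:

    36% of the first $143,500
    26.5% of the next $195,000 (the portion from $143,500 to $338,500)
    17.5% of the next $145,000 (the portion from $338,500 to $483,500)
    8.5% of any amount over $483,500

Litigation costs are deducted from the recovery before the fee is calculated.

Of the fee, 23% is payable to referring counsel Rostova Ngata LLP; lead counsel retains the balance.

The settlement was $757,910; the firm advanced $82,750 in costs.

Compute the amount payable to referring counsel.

$33,350.25

Fee base (net of costs): $757,910 − $82,750 = $675,160
First $143,500 at 36% = $51,660.00
Next $195,000 at 26.5% = $51,675.00
Next $145,000 at 17.5% = $25,375.00
Remaining $191,660 at 8.5% = $16,291.10
Fee: $51,660.00 + $51,675.00 + $25,375.00 + $16,291.10 = $145,001.10
Referral share: 23% of $145,001.10 = $33,350.25; lead counsel retains $145,001.10 − $33,350.25 = $111,650.85.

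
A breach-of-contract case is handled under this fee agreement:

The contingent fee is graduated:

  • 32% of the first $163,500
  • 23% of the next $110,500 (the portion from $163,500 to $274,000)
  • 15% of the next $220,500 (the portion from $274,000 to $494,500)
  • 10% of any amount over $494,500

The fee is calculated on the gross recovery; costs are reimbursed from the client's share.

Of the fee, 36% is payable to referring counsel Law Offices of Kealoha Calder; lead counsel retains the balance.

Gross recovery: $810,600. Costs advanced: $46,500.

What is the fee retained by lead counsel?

Fee base is the gross recovery, $810,600; costs are reimbursed separately.
First $163,500 at 32% = $52,320.00
Next $110,500 at 23% = $25,415.00
Next $220,500 at 15% = $33,075.00
Remaining $316,100 at 10% = $31,610.00
Fee: $52,320.00 + $25,415.00 + $33,075.00 + $31,610.00 = $142,420.00
Referral share: 36% of $142,420.00 = $51,271.20; lead counsel retains $142,420.00 − $51,271.20 = $91,148.80.

$91,148.80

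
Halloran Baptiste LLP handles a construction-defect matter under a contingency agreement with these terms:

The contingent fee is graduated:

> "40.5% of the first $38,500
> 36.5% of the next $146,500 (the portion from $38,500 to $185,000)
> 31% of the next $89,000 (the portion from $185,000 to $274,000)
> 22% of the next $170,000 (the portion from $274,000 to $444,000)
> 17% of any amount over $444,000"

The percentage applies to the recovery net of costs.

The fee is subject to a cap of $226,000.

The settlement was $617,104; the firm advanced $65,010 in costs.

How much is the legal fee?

$152,430.98

Fee base (net of costs): $617,104 − $65,010 = $552,094
First $38,500 at 40.5% = $15,592.50
Next $146,500 at 36.5% = $53,472.50
Next $89,000 at 31% = $27,590.00
Next $170,000 at 22% = $37,400.00
Remaining $108,094 at 17% = $18,375.98
Fee: $15,592.50 + $53,472.50 + $27,590.00 + $37,400.00 + $18,375.98 = $152,430.98
$152,430.98 is under the $226,000 cap.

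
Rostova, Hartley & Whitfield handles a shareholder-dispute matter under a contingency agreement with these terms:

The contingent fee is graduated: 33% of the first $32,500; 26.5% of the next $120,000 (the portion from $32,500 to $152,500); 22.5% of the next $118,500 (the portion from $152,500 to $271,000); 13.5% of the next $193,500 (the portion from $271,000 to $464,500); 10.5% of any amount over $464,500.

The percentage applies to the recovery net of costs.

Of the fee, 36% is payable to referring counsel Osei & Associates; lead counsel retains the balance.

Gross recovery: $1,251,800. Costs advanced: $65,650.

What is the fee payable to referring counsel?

Fee base (net of costs): $1,251,800 − $65,650 = $1,186,150
First $32,500 at 33% = $10,725.00
Next $120,000 at 26.5% = $31,800.00
Next $118,500 at 22.5% = $26,662.50
Next $193,500 at 13.5% = $26,122.50
Remaining $721,650 at 10.5% = $75,773.25
Fee: $10,725.00 + $31,800.00 + $26,662.50 + $26,122.50 + $75,773.25 = $171,083.25
Referral share: 36% of $171,083.25 = $61,589.97; lead counsel retains $171,083.25 − $61,589.97 = $109,493.28.

$61,589.97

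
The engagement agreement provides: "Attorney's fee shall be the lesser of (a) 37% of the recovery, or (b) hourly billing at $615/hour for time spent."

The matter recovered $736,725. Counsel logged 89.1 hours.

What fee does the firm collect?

$54,796.50

(a) 37% of $736,725 = $272,588.25
(b) 89.1 × $615 = $54,796.50
The lesser is (b): $54,796.50.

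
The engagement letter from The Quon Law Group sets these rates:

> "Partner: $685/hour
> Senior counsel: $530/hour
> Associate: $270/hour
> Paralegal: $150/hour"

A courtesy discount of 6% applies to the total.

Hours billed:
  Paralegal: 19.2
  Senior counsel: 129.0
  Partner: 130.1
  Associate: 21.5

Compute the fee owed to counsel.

Partner: 130.1 × $685 = $89,118.50
Senior counsel: 129.0 × $530 = $68,370.00
Associate: 21.5 × $270 = $5,805.00
Paralegal: 19.2 × $150 = $2,880.00
Subtotal: $166,173.50
Less 6% discount: −$9,970.41
Total: $166,173.50 − $9,970.41 = $156,203.09

$156,203.09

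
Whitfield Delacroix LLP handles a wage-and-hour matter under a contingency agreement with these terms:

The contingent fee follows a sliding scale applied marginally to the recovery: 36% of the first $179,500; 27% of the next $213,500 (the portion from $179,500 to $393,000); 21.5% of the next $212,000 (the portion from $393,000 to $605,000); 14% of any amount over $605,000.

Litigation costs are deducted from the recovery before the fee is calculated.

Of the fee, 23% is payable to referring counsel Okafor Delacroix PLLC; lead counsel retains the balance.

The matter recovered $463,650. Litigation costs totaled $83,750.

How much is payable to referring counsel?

Fee base (net of costs): $463,650 − $83,750 = $379,900
First $179,500 at 36% = $64,620.00
Remaining $200,400 at 27% = $54,108.00
Fee: $64,620.00 + $54,108.00 = $118,728.00
Referral share: 23% of $118,728.00 = $27,307.44; lead counsel retains $118,728.00 − $27,307.44 = $91,420.56.

$27,307.44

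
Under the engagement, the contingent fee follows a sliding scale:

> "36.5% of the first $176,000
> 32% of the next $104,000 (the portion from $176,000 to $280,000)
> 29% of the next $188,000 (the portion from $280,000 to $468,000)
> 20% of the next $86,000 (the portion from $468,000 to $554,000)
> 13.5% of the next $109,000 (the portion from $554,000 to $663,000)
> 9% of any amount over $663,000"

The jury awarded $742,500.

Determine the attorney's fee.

$191,110.00

First $176,000 at 36.5% = $64,240.00
Next $104,000 at 32% = $33,280.00
Next $188,000 at 29% = $54,520.00
Next $86,000 at 20% = $17,200.00
Next $109,000 at 13.5% = $14,715.00
Remaining $79,500 at 9% = $7,155.00
Fee: $64,240.00 + $33,280.00 + $54,520.00 + $17,200.00 + $14,715.00 + $7,155.00 = $191,110.00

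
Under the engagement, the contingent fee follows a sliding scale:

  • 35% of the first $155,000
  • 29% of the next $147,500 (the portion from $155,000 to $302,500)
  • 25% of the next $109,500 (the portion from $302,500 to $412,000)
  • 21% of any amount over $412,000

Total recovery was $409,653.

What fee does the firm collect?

First $155,000 at 35% = $54,250.00
Next $147,500 at 29% = $42,775.00
Remaining $107,153 at 25% = $26,788.25
Fee: $54,250.00 + $42,775.00 + $26,788.25 = $123,813.25

$123,813.25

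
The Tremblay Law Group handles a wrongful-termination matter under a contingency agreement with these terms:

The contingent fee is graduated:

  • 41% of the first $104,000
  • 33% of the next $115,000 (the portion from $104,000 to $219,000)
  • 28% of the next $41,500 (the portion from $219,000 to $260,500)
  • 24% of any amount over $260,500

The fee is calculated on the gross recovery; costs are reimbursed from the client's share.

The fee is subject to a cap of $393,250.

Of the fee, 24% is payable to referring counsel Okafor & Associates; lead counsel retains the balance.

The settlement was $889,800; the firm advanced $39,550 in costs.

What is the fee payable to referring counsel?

Fee base is the gross recovery, $889,800; costs are reimbursed separately.
First $104,000 at 41% = $42,640.00
Next $115,000 at 33% = $37,950.00
Next $41,500 at 28% = $11,620.00
Remaining $629,300 at 24% = $151,032.00
Fee: $42,640.00 + $37,950.00 + $11,620.00 + $151,032.00 = $243,242.00
$243,242.00 is under the $393,250 cap.
Referral share: 24% of $243,242.00 = $58,378.08; lead counsel retains $243,242.00 − $58,378.08 = $184,863.92.

$58,378.08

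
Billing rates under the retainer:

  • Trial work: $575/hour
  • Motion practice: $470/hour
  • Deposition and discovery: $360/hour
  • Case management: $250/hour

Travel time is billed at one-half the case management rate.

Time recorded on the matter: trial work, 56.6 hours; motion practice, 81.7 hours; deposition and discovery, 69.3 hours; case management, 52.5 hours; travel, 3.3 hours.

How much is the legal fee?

$109,429.50

Trial work: 56.6 × $575 = $32,545.00
Motion practice: 81.7 × $470 = $38,399.00
Deposition and discovery: 69.3 × $360 = $24,948.00
Case management: 52.5 × $250 = $13,125.00
Subtotal: $32,545.00 + $38,399.00 + $24,948.00 + $13,125.00 = $109,017.00
Travel: 3.3 × ($250 ÷ 2) = 3.3 × $125.00 = $412.50
Total: $109,017.00 + $412.50 = $109,429.50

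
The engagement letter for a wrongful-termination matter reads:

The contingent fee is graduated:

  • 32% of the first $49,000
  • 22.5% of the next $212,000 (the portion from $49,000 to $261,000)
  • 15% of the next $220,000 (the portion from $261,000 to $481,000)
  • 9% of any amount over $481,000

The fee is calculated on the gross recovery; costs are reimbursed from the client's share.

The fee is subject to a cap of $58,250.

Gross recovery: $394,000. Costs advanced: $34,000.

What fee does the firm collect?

$58,250.00

Fee base is the gross recovery, $394,000; costs are reimbursed separately.
First $49,000 at 32% = $15,680.00
Next $212,000 at 22.5% = $47,700.00
Remaining $133,000 at 15% = $19,950.00
Fee: $15,680.00 + $47,700.00 + $19,950.00 = $83,330.00
$83,330.00 exceeds the $58,250 cap, so the fee is capped at $58,250.00.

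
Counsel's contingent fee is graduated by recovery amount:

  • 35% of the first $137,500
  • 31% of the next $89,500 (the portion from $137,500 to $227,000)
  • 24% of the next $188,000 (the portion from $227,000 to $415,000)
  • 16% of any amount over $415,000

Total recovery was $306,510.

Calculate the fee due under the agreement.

First $137,500 at 35% = $48,125.00
Next $89,500 at 31% = $27,745.00
Remaining $79,510 at 24% = $19,082.40
Fee: $48,125.00 + $27,745.00 + $19,082.40 = $94,952.40

$94,952.40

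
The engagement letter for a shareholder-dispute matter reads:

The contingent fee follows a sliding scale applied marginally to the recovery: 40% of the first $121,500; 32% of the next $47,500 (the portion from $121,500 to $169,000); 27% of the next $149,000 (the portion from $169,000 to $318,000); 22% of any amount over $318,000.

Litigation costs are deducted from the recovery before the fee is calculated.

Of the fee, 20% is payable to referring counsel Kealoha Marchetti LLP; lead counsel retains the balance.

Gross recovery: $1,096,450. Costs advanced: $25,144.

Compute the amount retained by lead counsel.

Fee base (net of costs): $1,096,450 − $25,144 = $1,071,306
First $121,500 at 40% = $48,600.00
Next $47,500 at 32% = $15,200.00
Next $149,000 at 27% = $40,230.00
Remaining $753,306 at 22% = $165,727.32
Fee: $48,600.00 + $15,200.00 + $40,230.00 + $165,727.32 = $269,757.32
Referral share: 20% of $269,757.32 = $53,951.46; lead counsel retains $269,757.32 − $53,951.46 = $215,805.86.

$215,805.86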